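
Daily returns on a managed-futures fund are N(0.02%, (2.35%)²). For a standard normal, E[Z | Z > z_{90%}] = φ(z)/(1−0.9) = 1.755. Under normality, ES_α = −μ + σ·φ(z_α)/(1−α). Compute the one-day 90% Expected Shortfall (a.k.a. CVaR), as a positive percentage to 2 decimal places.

ES = −(0.02%) + 2.35% × 1.755 = 4.104%.

4.10%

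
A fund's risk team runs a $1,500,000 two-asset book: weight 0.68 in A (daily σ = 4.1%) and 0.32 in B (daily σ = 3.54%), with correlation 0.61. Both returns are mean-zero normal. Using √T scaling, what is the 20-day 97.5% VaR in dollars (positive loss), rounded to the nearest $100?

σ_p = √(0.68²·4.1² + 0.32²·3.54² + 2·0.61·0.68·0.32·4.1·3.54) = 3.593%.
σ_{20d} = 3.593% × √20 = 16.068%.
z(97.5%) = 1.960.
VaR = 1.960 × 16.068% = 31.493%; on $1,500,000 that is $472,395.

$472,400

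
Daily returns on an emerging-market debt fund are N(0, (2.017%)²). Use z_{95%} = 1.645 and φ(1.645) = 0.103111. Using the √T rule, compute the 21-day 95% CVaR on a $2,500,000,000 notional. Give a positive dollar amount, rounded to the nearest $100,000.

$476,500,000

σ_{21d} = 2.017% × √21 = 9.243%.
ES multiplier = φ(z)/(1−α) = 0.103111/0.05 = 2.062.
ES = 9.243% × 2.062 = 19.059%; on $2,500,000,000: $476,475,000.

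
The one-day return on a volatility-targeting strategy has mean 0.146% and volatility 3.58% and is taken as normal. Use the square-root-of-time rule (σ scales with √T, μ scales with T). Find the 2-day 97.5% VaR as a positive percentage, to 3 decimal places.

At 97.5%, z = 1.960.
σ_{2d} = 3.58% × √2 = 5.063%; μ_{2d} = 2 × 0.146% = 0.292%.
VaR = −(0.292%) + 1.960 × 5.063% = 9.631%.

9.631%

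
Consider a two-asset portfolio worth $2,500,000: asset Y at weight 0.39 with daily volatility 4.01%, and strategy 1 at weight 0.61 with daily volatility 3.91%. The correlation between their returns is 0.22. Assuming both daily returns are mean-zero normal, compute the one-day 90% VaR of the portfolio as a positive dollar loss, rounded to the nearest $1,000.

$100,000

σ_p² = 0.39²·4.01² + 0.61²·3.91² + 2·0.22·0.39·0.61·4.01·3.91 = 9.7757 (%²).
σ_p = √9.7757 = 3.127%.
At 90%, z = 1.282.
VaR = 1.282 × 3.127% = 4.009%; on $2,500,000 that is $100,225.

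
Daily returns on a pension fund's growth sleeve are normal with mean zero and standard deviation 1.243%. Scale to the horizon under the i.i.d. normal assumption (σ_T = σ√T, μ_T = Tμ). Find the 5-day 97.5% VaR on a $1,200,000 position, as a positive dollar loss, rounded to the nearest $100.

At 97.5%, z = 1.960.
σ_{5d} = 1.243% × √5 = 2.779%.
VaR = 1.960 × 2.779% = 5.447%.
On $1,200,000: 0.05447 × $1,200,000 = $65,364.

$65,400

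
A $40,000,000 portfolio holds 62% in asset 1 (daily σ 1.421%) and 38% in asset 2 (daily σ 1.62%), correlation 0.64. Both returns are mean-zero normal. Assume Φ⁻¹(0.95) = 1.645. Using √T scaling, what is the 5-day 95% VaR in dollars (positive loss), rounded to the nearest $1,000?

σ_p = √(0.62²·1.421² + 0.38²·1.62² + 2·0.64·0.62·0.38·1.421·1.62) = 1.360%.
σ_{5d} = 1.360% × √5 = 3.041%.
VaR = 1.645 × 3.041% = 5.002%; on $40,000,000 that is $2,000,800.

$2,001,000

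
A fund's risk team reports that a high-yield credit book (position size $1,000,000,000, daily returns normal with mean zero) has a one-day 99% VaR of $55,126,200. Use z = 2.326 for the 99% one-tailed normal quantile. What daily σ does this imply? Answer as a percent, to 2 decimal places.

VaR as a fraction: $55,126,200 / $1,000,000,000 = 5.513%.
σ = VaR / z = 5.513% / 2.326 = 2.370%.

2.37%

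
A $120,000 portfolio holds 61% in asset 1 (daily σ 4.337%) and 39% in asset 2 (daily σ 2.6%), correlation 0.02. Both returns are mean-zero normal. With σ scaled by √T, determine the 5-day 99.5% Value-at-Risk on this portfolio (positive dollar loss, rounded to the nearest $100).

$19,700

σ_p = √(0.61²·4.337² + 0.39²·2.6² + 2·0.02·0.61·0.39·4.337·2.6) = 2.852%.
σ_{5d} = 2.852% × √5 = 6.377%.
z(99.5%) = 2.576.
VaR = 2.576 × 6.377% = 16.427%; on $120,000 that is $19,712.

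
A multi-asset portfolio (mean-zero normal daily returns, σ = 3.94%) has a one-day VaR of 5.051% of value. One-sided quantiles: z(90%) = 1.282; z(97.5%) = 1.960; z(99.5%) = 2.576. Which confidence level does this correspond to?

90%

Implied z = VaR/σ = 5.051 / 3.94 = 1.282.
This matches z(90%) = 1.282.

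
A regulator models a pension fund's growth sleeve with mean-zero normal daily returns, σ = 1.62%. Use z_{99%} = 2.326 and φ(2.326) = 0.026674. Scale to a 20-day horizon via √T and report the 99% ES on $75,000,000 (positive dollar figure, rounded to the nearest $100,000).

$14,500,000

σ_{20d} = 1.62% × √20 = 7.245%.
ES multiplier = φ(z)/(1−α) = 0.026674/0.01 = 2.667.
ES = 7.245% × 2.667 = 19.322%; on $75,000,000: $14,491,500.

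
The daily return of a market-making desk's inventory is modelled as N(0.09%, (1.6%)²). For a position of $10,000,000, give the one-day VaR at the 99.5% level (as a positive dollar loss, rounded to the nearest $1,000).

$403,000

At 99.5% one-sided, z = 2.576.
VaR = −μ + z·σ = −(0.09%) + 2.576 × 1.6% = 4.032%.
On $10,000,000: 0.04032 × $10,000,000 = $403,200.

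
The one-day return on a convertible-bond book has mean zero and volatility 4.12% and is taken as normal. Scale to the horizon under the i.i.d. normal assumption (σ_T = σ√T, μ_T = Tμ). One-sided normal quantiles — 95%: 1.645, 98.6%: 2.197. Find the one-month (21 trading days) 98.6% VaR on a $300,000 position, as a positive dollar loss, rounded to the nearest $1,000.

σ_{21d} = 4.12% × √21 = 18.880%.
VaR = 2.197 × 18.880% = 41.479%.
On $300,000: 0.41479 × $300,000 = $124,437.

$124,000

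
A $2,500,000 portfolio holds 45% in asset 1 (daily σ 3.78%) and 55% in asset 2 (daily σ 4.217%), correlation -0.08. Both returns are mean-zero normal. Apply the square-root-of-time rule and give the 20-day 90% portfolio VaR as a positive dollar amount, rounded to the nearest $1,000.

σ_p = √(0.45²·3.78² + 0.55²·4.217² + 2·-0.08·0.45·0.55·3.78·4.217) = 2.764%.
σ_{20d} = 2.764% × √20 = 12.361%.
z(90%) = 1.282.
VaR = 1.282 × 12.361% = 15.847%; on $2,500,000 that is $396,175.

$396,000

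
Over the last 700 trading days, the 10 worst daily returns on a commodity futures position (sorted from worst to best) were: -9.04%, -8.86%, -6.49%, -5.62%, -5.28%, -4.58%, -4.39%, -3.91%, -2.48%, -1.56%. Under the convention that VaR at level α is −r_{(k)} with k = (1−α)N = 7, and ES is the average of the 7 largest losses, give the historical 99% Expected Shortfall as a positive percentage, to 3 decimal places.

The 7 worst returns sum to -44.26%.
ES = −(-44.26%) / 7 = 6.3228…% ≈ 6.323%.

6.323%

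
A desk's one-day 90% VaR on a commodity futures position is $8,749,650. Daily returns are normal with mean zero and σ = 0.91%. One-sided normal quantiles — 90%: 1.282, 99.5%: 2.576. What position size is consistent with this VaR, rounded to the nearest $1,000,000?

VaR as a fraction of value: z·σ = 1.282 × 0.91% = 1.16662%.
Position = $8,749,650 / 0.0116662 = $750,000,000.

$750,000,000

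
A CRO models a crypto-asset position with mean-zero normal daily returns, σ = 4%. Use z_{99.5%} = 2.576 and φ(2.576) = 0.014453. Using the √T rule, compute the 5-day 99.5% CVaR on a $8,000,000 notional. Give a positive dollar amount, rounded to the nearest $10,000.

$2,070,000

σ_{5d} = 4% × √5 = 8.944%.
ES multiplier = φ(z)/(1−α) = 0.014453/0.005 = 2.891.
ES = 8.944% × 2.891 = 25.857%; on $8,000,000: $2,068,560.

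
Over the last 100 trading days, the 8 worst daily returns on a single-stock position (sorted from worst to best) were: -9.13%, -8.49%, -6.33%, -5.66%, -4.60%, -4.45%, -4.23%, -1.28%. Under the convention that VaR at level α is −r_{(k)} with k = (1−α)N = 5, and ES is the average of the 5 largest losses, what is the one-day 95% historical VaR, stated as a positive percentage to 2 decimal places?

k = 5; the 5th lowest return is -4.60%, so VaR = 4.60%.

4.60%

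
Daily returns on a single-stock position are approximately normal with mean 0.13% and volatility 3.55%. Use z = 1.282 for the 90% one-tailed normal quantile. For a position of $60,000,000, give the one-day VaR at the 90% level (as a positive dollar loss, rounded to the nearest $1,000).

$2,653,000

VaR = −μ + z·σ = −(0.13%) + 1.282 × 3.55% = 4.421%.
On $60,000,000: 0.04421 × $60,000,000 = $2,652,600.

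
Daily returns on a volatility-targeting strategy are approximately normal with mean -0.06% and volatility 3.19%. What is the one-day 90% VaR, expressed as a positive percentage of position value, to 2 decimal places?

4.15%

At 90% one-sided, z = 1.282.
VaR = −μ + z·σ = −(-0.06%) + 1.282 × 3.19% = 4.150%.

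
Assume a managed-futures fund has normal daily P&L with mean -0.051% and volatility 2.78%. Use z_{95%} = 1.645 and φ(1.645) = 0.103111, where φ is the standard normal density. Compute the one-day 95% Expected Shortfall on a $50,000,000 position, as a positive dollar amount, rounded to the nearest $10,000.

$2,890,000

Tail multiplier: φ(z)/(1−α) = 0.103111 / 0.05 = 2.062.
ES = −(-0.051%) + 2.78% × 2.062 = 5.783%.
On $50,000,000: 0.05783 × $50,000,000 = $2,891,500.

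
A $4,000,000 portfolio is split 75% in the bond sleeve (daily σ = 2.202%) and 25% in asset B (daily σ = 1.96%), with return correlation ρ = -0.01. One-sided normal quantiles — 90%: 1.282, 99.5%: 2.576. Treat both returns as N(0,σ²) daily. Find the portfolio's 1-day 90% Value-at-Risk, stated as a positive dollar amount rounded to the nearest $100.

σ_p² = 0.75²·2.202² + 0.25²·1.96² + 2·-0.01·0.75·0.25·2.202·1.96 = 2.9514 (%²).
σ_p = √2.9514 = 1.718%.
VaR = 1.282 × 1.718% = 2.202%; on $4,000,000 that is $88,080.

$88,100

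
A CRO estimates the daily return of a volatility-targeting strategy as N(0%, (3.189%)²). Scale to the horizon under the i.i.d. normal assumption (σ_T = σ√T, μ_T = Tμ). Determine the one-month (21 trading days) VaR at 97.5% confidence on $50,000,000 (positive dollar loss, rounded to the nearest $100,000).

$14,300,000

At 97.5%, z = 1.960.
σ_{21d} = 3.189% × √21 = 14.614%.
VaR = 1.960 × 14.614% = 28.643%.
On $50,000,000: 0.28643 × $50,000,000 = $14,321,500.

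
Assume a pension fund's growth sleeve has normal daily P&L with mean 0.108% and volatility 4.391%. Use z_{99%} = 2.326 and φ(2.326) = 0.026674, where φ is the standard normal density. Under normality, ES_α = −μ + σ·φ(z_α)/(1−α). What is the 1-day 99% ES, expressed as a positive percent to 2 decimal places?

Tail multiplier: φ(z)/(1−α) = 0.026674 / 0.01 = 2.667.
ES = −(0.108%) + 4.391% × 2.667 = 11.603%.

11.60%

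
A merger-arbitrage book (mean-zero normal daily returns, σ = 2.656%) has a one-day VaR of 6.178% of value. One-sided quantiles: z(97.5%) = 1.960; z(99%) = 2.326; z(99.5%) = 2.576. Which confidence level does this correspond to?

Implied z = VaR/σ = 6.178 / 2.656 = 2.326.
This matches z(99%) = 2.326.

99%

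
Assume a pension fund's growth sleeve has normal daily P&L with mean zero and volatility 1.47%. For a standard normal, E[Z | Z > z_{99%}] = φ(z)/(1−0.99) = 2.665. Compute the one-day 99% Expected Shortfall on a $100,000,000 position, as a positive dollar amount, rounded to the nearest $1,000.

$3,918,000

ES = 1.47% × 2.665 = 3.918%.
On $100,000,000: 0.03918 × $100,000,000 = $3,918,000.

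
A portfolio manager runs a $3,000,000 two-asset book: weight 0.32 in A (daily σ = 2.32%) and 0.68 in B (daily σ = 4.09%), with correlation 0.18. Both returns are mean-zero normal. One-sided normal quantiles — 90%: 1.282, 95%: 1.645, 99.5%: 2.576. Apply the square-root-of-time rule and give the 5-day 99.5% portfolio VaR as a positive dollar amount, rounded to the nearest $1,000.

σ_p = √(0.32²·2.32² + 0.68²·4.09² + 2·0.18·0.32·0.68·2.32·4.09) = 3.005%.
σ_{5d} = 3.005% × √5 = 6.719%.
VaR = 2.576 × 6.719% = 17.308%; on $3,000,000 that is $519,240.

$519,000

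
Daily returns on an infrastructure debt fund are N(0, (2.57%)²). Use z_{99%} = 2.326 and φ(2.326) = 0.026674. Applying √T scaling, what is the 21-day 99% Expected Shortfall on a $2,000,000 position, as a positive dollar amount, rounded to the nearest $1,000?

$628,000

σ_{21d} = 2.57% × √21 = 11.777%.
ES multiplier = φ(z)/(1−α) = 0.026674/0.01 = 2.667.
ES = 11.777% × 2.667 = 31.409%; on $2,000,000: $628,180.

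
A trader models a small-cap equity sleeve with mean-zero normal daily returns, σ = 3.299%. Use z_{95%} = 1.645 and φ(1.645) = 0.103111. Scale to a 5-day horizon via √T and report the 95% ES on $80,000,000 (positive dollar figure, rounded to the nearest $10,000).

$12,170,000

σ_{5d} = 3.299% × √5 = 7.377%.
ES multiplier = φ(z)/(1−α) = 0.103111/0.05 = 2.062.
ES = 7.377% × 2.062 = 15.211%; on $80,000,000: $12,168,800.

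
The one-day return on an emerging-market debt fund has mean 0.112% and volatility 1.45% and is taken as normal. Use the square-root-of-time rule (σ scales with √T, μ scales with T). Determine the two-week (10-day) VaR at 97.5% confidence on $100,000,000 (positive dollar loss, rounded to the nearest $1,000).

$7,867,000

At 97.5%, z = 1.960.
σ_{10d} = 1.45% × √10 = 4.585%; μ_{10d} = 10 × 0.112% = 1.120%.
VaR = −(1.120%) + 1.960 × 4.585% = 7.867%.
On $100,000,000: 0.07867 × $100,000,000 = $7,867,000.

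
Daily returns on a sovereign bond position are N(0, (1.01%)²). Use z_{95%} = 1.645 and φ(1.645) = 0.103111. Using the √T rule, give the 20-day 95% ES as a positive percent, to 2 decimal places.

9.31%

σ_{20d} = 1.01% × √20 = 4.517%.
ES multiplier = φ(z)/(1−α) = 0.103111/0.05 = 2.062.
ES = 4.517% × 2.062 = 9.314%.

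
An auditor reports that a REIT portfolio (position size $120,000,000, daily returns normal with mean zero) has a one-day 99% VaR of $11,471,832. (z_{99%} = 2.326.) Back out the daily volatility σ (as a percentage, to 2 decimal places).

4.11%

VaR as a fraction: $11,471,832 / $120,000,000 = 9.560%.
σ = VaR / z = 9.560% / 2.326 = 4.110%.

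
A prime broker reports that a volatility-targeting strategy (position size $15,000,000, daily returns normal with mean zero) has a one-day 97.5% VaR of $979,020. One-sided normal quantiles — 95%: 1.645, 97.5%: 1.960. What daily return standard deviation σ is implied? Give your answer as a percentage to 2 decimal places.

3.33%

VaR as a fraction: $979,020 / $15,000,000 = 6.527%.
σ = VaR / z = 6.527% / 1.960 = 3.330%.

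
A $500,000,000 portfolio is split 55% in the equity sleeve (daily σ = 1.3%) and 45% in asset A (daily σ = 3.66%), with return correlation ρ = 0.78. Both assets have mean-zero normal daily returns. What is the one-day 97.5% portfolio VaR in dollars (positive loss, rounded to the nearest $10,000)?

$22,050,000

σ_p² = 0.55²·1.3² + 0.45²·3.66² + 2·0.78·0.55·0.45·1.3·3.66 = 5.0609 (%²).
σ_p = √5.0609 = 2.250%.
At 97.5%, z = 1.960.
VaR = 1.960 × 2.250% = 4.410%; on $500,000,000 that is $22,050,000.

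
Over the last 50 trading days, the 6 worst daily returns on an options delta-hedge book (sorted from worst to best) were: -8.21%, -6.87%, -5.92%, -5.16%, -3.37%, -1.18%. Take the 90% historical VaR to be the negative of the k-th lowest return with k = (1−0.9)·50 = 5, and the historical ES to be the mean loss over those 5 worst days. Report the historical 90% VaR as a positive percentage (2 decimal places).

k = 5; the 5th lowest return is -3.37%, so VaR = 3.37%.

3.37%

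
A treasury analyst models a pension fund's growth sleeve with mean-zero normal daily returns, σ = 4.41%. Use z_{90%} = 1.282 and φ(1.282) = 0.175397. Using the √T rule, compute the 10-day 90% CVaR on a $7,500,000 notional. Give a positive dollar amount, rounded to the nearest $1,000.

σ_{10d} = 4.41% × √10 = 13.946%.
ES multiplier = φ(z)/(1−α) = 0.175397/0.1 = 1.754.
ES = 13.946% × 1.754 = 24.461%; on $7,500,000: $1,834,575.

$1,835,000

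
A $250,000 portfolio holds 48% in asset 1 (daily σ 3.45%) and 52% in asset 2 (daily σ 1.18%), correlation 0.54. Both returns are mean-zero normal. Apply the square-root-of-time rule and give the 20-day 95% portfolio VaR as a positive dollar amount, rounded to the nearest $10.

$37,760

σ_p = √(0.48²·3.45² + 0.52²·1.18² + 2·0.54·0.48·0.52·3.45·1.18) = 2.053%.
σ_{20d} = 2.053% × √20 = 9.181%.
z(95%) = 1.645.
VaR = 1.645 × 9.181% = 15.103%; on $250,000 that is $37,758.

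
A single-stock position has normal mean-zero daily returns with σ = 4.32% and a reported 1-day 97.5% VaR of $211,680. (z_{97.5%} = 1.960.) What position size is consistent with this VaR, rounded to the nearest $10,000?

VaR as a fraction of value: z·σ = 1.960 × 4.32% = 8.4672%.
Position = $211,680 / 0.084672 = $2,500,000.

$2,500,000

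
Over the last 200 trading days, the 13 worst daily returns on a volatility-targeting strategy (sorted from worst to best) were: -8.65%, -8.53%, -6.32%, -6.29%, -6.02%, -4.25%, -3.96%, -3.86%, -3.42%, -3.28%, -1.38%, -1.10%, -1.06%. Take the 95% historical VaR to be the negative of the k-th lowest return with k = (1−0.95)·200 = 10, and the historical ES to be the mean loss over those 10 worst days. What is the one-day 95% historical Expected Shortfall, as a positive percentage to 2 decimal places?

The 10 worst returns sum to -54.58%.
ES = −(-54.58%) / 10 = 5.458% ≈ 5.46%.

5.46%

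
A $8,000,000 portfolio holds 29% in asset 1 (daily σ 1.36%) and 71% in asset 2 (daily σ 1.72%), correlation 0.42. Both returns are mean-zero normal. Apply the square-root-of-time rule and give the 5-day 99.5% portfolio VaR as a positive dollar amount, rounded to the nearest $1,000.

$660,000

σ_p = √(0.29²·1.36² + 0.71²·1.72² + 2·0.42·0.29·0.71·1.36·1.72) = 1.432%.
σ_{5d} = 1.432% × √5 = 3.202%.
z(99.5%) = 2.576.
VaR = 2.576 × 3.202% = 8.248%; on $8,000,000 that is $659,840.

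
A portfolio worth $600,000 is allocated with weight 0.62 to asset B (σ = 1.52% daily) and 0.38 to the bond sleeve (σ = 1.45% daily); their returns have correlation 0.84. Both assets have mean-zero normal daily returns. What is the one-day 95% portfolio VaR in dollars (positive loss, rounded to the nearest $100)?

$14,200

σ_p² = 0.62²·1.52² + 0.38²·1.45² + 2·0.84·0.62·0.38·1.52·1.45 = 2.0641 (%²).
σ_p = √2.0641 = 1.437%.
At 95%, z = 1.645.
VaR = 1.645 × 1.437% = 2.364%; on $600,000 that is $14,184.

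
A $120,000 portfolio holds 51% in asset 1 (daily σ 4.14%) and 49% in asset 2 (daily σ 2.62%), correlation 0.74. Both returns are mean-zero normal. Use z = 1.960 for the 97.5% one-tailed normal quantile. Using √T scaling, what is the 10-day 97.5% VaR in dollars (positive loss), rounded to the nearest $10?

$23,660

σ_p = √(0.51²·4.14² + 0.49²·2.62² + 2·0.74·0.51·0.49·4.14·2.62) = 3.181%.
σ_{10d} = 3.181% × √10 = 10.059%.
VaR = 1.960 × 10.059% = 19.716%; on $120,000 that is $23,659.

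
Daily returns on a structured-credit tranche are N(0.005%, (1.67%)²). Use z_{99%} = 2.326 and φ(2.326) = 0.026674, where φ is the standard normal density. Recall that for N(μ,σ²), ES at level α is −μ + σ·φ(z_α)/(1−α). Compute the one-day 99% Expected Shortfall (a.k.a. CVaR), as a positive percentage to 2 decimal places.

4.45%

Tail multiplier: φ(z)/(1−α) = 0.026674 / 0.01 = 2.667.
ES = −(0.005%) + 1.67% × 2.667 = 4.449%.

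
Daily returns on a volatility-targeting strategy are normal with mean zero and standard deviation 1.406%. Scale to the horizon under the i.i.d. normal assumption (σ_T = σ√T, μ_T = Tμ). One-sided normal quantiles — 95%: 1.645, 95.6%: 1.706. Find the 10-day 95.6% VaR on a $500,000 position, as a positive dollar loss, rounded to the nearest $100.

σ_{10d} = 1.406% × √10 = 4.446%.
VaR = 1.706 × 4.446% = 7.585%.
On $500,000: 0.07585 × $500,000 = $37,925.

$37,900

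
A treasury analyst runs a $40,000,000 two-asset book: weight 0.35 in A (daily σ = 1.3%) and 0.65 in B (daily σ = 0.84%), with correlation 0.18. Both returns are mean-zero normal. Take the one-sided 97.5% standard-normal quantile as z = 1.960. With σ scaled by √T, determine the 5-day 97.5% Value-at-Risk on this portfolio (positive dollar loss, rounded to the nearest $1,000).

σ_p = √(0.35²·1.3² + 0.65²·0.84² + 2·0.18·0.35·0.65·1.3·0.84) = 0.771%.
σ_{5d} = 0.771% × √5 = 1.724%.
VaR = 1.960 × 1.724% = 3.379%; on $40,000,000 that is $1,351,600.

$1,352,000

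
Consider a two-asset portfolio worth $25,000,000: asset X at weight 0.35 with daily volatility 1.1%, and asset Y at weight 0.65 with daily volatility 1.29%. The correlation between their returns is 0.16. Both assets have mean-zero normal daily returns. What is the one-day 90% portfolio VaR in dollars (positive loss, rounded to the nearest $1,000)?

$313,000

σ_p² = 0.35²·1.1² + 0.65²·1.29² + 2·0.16·0.35·0.65·1.1·1.29 = 0.9546 (%²).
σ_p = √0.9546 = 0.977%.
At 90%, z = 1.282.
VaR = 1.282 × 0.977% = 1.253%; on $25,000,000 that is $313,250.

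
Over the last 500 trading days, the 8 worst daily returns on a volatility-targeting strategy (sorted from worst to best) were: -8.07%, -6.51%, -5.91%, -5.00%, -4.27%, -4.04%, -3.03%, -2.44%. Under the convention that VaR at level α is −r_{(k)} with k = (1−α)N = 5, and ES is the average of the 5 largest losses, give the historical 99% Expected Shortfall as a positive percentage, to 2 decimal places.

5.95%

The 5 worst returns sum to -29.76%.
ES = −(-29.76%) / 5 = 5.952% ≈ 5.95%.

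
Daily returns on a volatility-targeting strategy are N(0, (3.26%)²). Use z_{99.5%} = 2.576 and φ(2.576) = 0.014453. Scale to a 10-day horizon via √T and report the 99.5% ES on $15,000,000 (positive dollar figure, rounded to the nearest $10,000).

$4,470,000

σ_{10d} = 3.26% × √10 = 10.309%.
ES multiplier = φ(z)/(1−α) = 0.014453/0.005 = 2.891.
ES = 10.309% × 2.891 = 29.803%; on $15,000,000: $4,470,450.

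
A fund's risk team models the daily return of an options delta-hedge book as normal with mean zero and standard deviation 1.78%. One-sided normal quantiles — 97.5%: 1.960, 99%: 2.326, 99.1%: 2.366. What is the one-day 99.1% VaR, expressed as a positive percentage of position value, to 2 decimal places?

VaR = z·σ = 2.366 × 1.78% = 4.211%.

4.21%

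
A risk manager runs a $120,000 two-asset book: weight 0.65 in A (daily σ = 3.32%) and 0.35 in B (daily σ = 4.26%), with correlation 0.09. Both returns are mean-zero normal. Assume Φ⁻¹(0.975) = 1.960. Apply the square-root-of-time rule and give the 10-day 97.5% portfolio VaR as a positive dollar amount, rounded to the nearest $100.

$20,300

σ_p = √(0.65²·3.32² + 0.35²·4.26² + 2·0.09·0.65·0.35·3.32·4.26) = 2.731%.
σ_{10d} = 2.731% × √10 = 8.636%.
VaR = 1.960 × 8.636% = 16.927%; on $120,000 that is $20,312.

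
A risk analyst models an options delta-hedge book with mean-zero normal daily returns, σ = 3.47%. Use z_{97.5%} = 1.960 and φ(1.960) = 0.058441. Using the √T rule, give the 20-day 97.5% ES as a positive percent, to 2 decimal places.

σ_{20d} = 3.47% × √20 = 15.518%.
ES multiplier = φ(z)/(1−α) = 0.058441/0.025 = 2.338.
ES = 15.518% × 2.338 = 36.281%.

36.28%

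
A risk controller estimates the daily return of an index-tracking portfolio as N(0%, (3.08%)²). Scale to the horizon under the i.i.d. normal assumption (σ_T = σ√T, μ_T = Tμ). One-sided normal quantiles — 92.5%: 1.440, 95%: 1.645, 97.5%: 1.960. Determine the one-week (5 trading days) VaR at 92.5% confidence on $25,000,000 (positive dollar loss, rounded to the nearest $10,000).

σ_{5d} = 3.08% × √5 = 6.887%.
VaR = 1.440 × 6.887% = 9.917%.
On $25,000,000: 0.09917 × $25,000,000 = $2,479,250.

$2,480,000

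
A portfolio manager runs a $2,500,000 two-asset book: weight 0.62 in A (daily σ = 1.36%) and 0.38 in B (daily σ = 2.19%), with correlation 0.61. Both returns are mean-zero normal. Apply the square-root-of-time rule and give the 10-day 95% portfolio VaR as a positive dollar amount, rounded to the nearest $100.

$195,500

σ_p = √(0.62²·1.36² + 0.38²·2.19² + 2·0.61·0.62·0.38·1.36·2.19) = 1.503%.
σ_{10d} = 1.503% × √10 = 4.753%.
z(95%) = 1.645.
VaR = 1.645 × 4.753% = 7.819%; on $2,500,000 that is $195,475.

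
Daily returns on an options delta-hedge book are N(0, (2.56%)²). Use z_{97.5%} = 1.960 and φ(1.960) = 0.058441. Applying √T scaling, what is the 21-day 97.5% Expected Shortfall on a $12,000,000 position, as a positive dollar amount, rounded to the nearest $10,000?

σ_{21d} = 2.56% × √21 = 11.731%.
ES multiplier = φ(z)/(1−α) = 0.058441/0.025 = 2.338.
ES = 11.731% × 2.338 = 27.427%; on $12,000,000: $3,291,240.

$3,290,000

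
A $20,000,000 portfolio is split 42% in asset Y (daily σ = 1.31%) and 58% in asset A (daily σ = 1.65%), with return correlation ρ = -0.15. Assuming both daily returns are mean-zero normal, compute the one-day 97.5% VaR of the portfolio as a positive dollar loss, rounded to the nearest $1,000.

σ_p² = 0.42²·1.31² + 0.58²·1.65² + 2·-0.15·0.42·0.58·1.31·1.65 = 1.0606 (%²).
σ_p = √1.0606 = 1.030%.
At 97.5%, z = 1.960.
VaR = 1.960 × 1.030% = 2.019%; on $20,000,000 that is $403,800.

$404,000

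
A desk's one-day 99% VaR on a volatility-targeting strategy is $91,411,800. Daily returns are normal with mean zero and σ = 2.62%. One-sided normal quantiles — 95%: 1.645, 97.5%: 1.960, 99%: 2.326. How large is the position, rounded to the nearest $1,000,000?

$1,500,000,000

VaR as a fraction of value: z·σ = 2.326 × 2.62% = 6.09412%.
Position = $91,411,800 / 0.0609412 = $1,500,000,000.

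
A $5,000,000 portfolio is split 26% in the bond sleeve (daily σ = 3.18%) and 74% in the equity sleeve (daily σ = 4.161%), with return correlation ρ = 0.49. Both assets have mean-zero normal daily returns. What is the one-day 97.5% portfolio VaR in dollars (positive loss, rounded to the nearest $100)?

σ_p² = 0.26²·3.18² + 0.74²·4.161² + 2·0.49·0.26·0.74·3.18·4.161 = 12.6596 (%²).
σ_p = √12.6596 = 3.558%.
At 97.5%, z = 1.960.
VaR = 1.960 × 3.558% = 6.974%; on $5,000,000 that is $348,700.

$348,700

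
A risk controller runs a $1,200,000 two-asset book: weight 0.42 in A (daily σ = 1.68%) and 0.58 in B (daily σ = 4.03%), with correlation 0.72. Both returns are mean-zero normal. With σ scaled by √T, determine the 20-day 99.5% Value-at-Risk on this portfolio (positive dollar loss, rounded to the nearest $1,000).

$399,000

σ_p = √(0.42²·1.68² + 0.58²·4.03² + 2·0.72·0.42·0.58·1.68·4.03) = 2.887%.
σ_{20d} = 2.887% × √20 = 12.911%.
z(99.5%) = 2.576.
VaR = 2.576 × 12.911% = 33.259%; on $1,200,000 that is $399,108.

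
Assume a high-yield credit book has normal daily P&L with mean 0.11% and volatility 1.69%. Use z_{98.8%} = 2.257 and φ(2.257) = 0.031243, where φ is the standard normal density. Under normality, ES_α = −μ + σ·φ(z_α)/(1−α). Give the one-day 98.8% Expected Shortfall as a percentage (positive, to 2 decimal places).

Tail multiplier: φ(z)/(1−α) = 0.031243 / 0.012 = 2.604.
ES = −(0.11%) + 1.69% × 2.604 = 4.291%.

4.29%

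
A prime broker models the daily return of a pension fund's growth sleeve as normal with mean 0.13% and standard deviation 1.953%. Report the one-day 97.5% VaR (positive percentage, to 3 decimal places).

At 97.5% one-sided, z = 1.960.
VaR = −μ + z·σ = −(0.13%) + 1.960 × 1.953% = 3.698%.

3.698%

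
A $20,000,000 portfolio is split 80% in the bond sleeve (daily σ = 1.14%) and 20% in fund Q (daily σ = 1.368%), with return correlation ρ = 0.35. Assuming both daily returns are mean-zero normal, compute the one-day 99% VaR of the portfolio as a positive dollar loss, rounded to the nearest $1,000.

σ_p² = 0.8²·1.14² + 0.2²·1.368² + 2·0.35·0.8·0.2·1.14·1.368 = 1.0813 (%²).
σ_p = √1.0813 = 1.040%.
At 99%, z = 2.326.
VaR = 2.326 × 1.040% = 2.419%; on $20,000,000 that is $483,800.

$484,000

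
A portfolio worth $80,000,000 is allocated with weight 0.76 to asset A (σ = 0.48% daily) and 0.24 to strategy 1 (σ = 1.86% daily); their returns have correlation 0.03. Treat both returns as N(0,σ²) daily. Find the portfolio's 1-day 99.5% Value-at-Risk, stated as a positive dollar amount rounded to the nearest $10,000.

$1,210,000

σ_p² = 0.76²·0.48² + 0.24²·1.86² + 2·0.03·0.76·0.24·0.48·1.86 = 0.3421 (%²).
σ_p = √0.3421 = 0.585%.
At 99.5%, z = 2.576.
VaR = 2.576 × 0.585% = 1.507%; on $80,000,000 that is $1,205,600.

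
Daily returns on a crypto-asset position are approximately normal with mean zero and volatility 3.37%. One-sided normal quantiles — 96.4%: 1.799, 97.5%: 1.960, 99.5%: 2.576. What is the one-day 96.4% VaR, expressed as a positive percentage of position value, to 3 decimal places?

VaR = z·σ = 1.799 × 3.37% = 6.063%.

6.063%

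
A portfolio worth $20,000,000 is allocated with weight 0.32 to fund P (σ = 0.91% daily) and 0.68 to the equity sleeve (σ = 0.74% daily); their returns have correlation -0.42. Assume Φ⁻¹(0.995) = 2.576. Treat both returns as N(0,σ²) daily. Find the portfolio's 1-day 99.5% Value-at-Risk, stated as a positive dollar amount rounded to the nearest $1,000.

σ_p² = 0.32²·0.91² + 0.68²·0.74² + 2·-0.42·0.32·0.68·0.91·0.74 = 0.2149 (%²).
σ_p = √0.2149 = 0.464%.
VaR = 2.576 × 0.464% = 1.195%; on $20,000,000 that is $239,000.

$239,000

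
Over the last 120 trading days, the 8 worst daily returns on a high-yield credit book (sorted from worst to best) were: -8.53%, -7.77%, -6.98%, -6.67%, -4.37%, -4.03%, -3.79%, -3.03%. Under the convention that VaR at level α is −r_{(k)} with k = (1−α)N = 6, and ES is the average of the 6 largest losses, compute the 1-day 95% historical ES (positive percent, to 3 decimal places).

The 6 worst returns sum to -38.35%.
ES = −(-38.35%) / 6 = 6.3916…% ≈ 6.392%.

6.392%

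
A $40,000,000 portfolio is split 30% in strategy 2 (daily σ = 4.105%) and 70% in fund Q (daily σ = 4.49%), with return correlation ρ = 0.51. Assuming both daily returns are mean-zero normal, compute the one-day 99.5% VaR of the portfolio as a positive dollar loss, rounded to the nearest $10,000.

$4,040,000

σ_p² = 0.3²·4.105² + 0.7²·4.49² + 2·0.51·0.3·0.7·4.105·4.49 = 15.3431 (%²).
σ_p = √15.3431 = 3.917%.
At 99.5%, z = 2.576.
VaR = 2.576 × 3.917% = 10.090%; on $40,000,000 that is $4,036,000.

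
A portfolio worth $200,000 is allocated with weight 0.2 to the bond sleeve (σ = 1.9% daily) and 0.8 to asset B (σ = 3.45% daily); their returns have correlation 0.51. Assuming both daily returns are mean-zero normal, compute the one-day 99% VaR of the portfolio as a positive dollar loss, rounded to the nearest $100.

σ_p² = 0.2²·1.9² + 0.8²·3.45² + 2·0.51·0.2·0.8·1.9·3.45 = 8.8318 (%²).
σ_p = √8.8318 = 2.972%.
At 99%, z = 2.326.
VaR = 2.326 × 2.972% = 6.913%; on $200,000 that is $13,826.

$13,800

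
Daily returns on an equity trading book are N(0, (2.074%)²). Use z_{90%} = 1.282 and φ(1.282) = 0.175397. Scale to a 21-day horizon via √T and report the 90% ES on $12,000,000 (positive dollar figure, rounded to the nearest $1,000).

$2,000,000

σ_{21d} = 2.074% × √21 = 9.504%.
ES multiplier = φ(z)/(1−α) = 0.175397/0.1 = 1.754.
ES = 9.504% × 1.754 = 16.670%; on $12,000,000: $2,000,400.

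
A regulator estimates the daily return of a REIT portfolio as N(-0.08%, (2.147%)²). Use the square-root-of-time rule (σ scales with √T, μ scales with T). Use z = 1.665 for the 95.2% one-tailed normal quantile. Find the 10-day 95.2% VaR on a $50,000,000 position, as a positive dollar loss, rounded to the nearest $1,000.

$6,052,000

σ_{10d} = 2.147% × √10 = 6.789%; μ_{10d} = 10 × -0.08% = -0.800%.
VaR = −(-0.800%) + 1.665 × 6.789% = 12.104%.
On $50,000,000: 0.12104 × $50,000,000 = $6,052,000.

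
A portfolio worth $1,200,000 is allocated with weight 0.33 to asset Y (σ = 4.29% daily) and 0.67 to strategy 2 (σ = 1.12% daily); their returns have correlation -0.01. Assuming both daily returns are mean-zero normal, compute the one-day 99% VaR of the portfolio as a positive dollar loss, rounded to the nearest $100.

$44,500

σ_p² = 0.33²·4.29² + 0.67²·1.12² + 2·-0.01·0.33·0.67·4.29·1.12 = 2.5461 (%²).
σ_p = √2.5461 = 1.596%.
At 99%, z = 2.326.
VaR = 2.326 × 1.596% = 3.712%; on $1,200,000 that is $44,544.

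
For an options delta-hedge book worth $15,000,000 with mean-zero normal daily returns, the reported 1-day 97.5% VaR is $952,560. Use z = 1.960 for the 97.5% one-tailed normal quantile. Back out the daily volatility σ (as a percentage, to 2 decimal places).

VaR as a fraction: $952,560 / $15,000,000 = 6.350%.
σ = VaR / z = 6.350% / 1.960 = 3.240%.

3.24%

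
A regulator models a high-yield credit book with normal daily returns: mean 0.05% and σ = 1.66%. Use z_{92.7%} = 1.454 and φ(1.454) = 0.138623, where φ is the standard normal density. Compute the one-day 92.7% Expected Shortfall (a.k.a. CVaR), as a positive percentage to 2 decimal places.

3.10%

Tail multiplier: φ(z)/(1−α) = 0.138623 / 0.073 = 1.899.
ES = −(0.05%) + 1.66% × 1.899 = 3.102%.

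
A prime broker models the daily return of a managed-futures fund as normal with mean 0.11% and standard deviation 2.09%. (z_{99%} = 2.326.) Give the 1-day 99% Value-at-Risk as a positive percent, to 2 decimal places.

4.75%

VaR = −μ + z·σ = −(0.11%) + 2.326 × 2.09% = 4.751%.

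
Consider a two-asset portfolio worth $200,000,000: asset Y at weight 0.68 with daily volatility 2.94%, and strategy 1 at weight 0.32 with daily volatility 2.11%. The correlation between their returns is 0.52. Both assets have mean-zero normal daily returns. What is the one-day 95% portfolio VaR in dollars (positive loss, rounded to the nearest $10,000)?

σ_p² = 0.68²·2.94² + 0.32²·2.11² + 2·0.52·0.68·0.32·2.94·2.11 = 5.8565 (%²).
σ_p = √5.8565 = 2.420%.
At 95%, z = 1.645.
VaR = 1.645 × 2.420% = 3.981%; on $200,000,000 that is $7,962,000.

$7,960,000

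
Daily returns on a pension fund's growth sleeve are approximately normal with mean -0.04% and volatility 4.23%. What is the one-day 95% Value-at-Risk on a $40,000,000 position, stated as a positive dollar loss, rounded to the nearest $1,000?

At 95% one-sided, z = 1.645.
VaR = −μ + z·σ = −(-0.04%) + 1.645 × 4.23% = 6.998%.
On $40,000,000: 0.06998 × $40,000,000 = $2,799,200.

$2,799,000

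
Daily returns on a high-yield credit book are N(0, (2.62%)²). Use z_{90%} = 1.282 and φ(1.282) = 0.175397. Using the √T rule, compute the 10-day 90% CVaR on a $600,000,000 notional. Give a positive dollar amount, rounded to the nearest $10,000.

$87,190,000

σ_{10d} = 2.62% × √10 = 8.285%.
ES multiplier = φ(z)/(1−α) = 0.175397/0.1 = 1.754.
ES = 8.285% × 1.754 = 14.532%; on $600,000,000: $87,192,000.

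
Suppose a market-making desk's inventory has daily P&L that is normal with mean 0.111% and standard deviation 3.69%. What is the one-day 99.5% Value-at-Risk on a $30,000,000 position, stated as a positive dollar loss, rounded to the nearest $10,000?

At 99.5% one-sided, z = 2.576.
VaR = −μ + z·σ = −(0.111%) + 2.576 × 3.69% = 9.394%.
On $30,000,000: 0.09394 × $30,000,000 = $2,818,200.

$2,820,000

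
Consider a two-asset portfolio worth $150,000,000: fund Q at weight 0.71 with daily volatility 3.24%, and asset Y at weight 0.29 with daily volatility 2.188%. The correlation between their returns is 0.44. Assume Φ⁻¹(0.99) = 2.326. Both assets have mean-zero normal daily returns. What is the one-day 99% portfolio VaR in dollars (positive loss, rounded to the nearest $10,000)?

σ_p² = 0.71²·3.24² + 0.29²·2.188² + 2·0.44·0.71·0.29·3.24·2.188 = 6.9789 (%²).
σ_p = √6.9789 = 2.642%.
VaR = 2.326 × 2.642% = 6.145%; on $150,000,000 that is $9,217,500.

$9,220,000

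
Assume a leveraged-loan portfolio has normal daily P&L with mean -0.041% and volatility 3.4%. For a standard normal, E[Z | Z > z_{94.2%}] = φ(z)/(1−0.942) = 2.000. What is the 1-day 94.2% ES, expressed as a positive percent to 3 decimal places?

ES = −(-0.041%) + 3.4% × 2.000 = 6.841%.

6.841%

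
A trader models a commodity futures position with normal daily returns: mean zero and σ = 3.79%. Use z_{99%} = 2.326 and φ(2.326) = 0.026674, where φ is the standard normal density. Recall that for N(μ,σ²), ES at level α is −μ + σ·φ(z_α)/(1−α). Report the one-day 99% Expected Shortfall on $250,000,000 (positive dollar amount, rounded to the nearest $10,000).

Tail multiplier: φ(z)/(1−α) = 0.026674 / 0.01 = 2.667.
ES = 3.79% × 2.667 = 10.108%.
On $250,000,000: 0.10108 × $250,000,000 = $25,270,000.

$25,270,000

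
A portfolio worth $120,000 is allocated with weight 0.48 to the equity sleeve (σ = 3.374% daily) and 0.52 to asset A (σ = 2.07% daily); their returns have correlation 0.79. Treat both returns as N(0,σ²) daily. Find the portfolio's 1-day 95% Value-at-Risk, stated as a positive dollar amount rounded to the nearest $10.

$5,050

σ_p² = 0.48²·3.374² + 0.52²·2.07² + 2·0.79·0.48·0.52·3.374·2.07 = 6.5358 (%²).
σ_p = √6.5358 = 2.557%.
At 95%, z = 1.645.
VaR = 1.645 × 2.557% = 4.206%; on $120,000 that is $5,047.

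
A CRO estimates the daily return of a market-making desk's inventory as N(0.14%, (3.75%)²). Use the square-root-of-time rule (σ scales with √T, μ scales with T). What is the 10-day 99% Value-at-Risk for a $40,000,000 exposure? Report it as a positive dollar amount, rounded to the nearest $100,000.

At 99%, z = 2.326.
σ_{10d} = 3.75% × √10 = 11.859%; μ_{10d} = 10 × 0.14% = 1.400%.
VaR = −(1.400%) + 2.326 × 11.859% = 26.184%.
On $40,000,000: 0.26184 × $40,000,000 = $10,473,600.

$10,500,000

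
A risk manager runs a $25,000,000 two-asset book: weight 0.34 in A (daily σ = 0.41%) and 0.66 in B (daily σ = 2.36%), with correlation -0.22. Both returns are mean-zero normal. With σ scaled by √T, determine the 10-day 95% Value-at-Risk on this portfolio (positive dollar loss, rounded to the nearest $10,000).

σ_p = √(0.34²·0.41² + 0.66²·2.36² + 2·-0.22·0.34·0.66·0.41·2.36) = 1.533%.
σ_{10d} = 1.533% × √10 = 4.848%.
z(95%) = 1.645.
VaR = 1.645 × 4.848% = 7.975%; on $25,000,000 that is $1,993,750.

$1,990,000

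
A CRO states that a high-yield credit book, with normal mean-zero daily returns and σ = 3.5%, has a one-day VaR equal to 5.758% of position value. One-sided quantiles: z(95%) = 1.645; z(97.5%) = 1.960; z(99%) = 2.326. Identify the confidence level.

95%

Implied z = VaR/σ = 5.758 / 3.5 = 1.645.
This matches z(95%) = 1.645.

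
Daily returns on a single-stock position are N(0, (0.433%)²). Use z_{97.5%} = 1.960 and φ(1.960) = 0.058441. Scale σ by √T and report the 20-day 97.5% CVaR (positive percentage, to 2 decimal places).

σ_{20d} = 0.433% × √20 = 1.936%.
ES multiplier = φ(z)/(1−α) = 0.058441/0.025 = 2.338.
ES = 1.936% × 2.338 = 4.526%.

4.53%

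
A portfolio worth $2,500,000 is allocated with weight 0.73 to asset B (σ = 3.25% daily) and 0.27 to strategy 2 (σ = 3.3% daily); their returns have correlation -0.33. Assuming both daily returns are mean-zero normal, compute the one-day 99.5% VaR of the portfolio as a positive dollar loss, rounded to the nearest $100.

$144,400

σ_p² = 0.73²·3.25² + 0.27²·3.3² + 2·-0.33·0.73·0.27·3.25·3.3 = 5.0275 (%²).
σ_p = √5.0275 = 2.242%.
At 99.5%, z = 2.576.
VaR = 2.576 × 2.242% = 5.775%; on $2,500,000 that is $144,375.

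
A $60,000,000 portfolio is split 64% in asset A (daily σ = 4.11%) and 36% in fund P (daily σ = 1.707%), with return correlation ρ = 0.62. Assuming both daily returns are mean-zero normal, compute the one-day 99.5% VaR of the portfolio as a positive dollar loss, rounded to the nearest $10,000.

σ_p² = 0.64²·4.11² + 0.36²·1.707² + 2·0.62·0.64·0.36·4.11·1.707 = 9.3010 (%²).
σ_p = √9.3010 = 3.050%.
At 99.5%, z = 2.576.
VaR = 2.576 × 3.050% = 7.857%; on $60,000,000 that is $4,714,200.

$4,710,000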